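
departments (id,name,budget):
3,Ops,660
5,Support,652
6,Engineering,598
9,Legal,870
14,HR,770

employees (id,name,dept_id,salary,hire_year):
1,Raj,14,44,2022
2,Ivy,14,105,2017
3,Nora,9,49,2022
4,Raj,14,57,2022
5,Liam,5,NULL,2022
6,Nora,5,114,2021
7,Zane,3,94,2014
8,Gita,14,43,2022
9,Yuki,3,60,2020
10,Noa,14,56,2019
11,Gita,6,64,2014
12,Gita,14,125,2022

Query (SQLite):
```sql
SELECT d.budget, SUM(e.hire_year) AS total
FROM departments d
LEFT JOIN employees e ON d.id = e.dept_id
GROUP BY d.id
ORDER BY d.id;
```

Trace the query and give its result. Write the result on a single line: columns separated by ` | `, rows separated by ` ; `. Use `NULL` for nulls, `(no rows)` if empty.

LEFT JOIN keeps every departments row; unmatched ones get NULL for employees columns.
Group by departments.id and compute SUM(e.hire_year). SUM over an all-NULL group is NULL.
  3: ids {7, 9} → SUM(e.hire_year)=4034
  5: ids {5, 6} → SUM(e.hire_year)=4043
  6: ids {11} → SUM(e.hire_year)=2014
  9: ids {3} → SUM(e.hire_year)=2022
  14: ids {1, 2, 4, 8, 10, 12} → SUM(e.hire_year)=12124

660 | 4034 ; 652 | 4043 ; 598 | 2014 ; 870 | 2022 ; 770 | 12124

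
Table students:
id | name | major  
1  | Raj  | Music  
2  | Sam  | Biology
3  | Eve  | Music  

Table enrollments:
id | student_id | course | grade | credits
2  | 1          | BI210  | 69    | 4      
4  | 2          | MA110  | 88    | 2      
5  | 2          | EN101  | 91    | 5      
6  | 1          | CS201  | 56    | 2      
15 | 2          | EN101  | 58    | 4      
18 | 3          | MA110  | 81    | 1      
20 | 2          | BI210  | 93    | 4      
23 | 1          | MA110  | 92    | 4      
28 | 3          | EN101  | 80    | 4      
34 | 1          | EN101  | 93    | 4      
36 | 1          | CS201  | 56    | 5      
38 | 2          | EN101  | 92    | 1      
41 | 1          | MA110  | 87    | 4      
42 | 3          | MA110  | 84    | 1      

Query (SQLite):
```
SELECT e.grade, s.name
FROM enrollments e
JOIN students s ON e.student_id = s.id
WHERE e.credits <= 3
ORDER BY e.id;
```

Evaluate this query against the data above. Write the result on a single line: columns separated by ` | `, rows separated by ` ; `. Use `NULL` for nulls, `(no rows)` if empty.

88 | Sam ; 56 | Raj ; 81 | Eve ; 92 | Sam ; 84 | Eve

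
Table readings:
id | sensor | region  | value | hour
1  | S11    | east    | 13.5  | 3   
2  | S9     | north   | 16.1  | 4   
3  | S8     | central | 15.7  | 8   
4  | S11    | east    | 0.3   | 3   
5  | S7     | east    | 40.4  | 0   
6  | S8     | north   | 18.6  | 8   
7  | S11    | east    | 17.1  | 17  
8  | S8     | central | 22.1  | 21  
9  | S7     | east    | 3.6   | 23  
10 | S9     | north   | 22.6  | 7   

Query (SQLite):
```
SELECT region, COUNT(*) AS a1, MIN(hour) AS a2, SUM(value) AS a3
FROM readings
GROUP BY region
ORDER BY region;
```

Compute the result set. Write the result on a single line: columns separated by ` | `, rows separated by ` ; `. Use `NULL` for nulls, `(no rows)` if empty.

central | 2 | 8 | 37.8 ; east | 5 | 0 | 74.9 ; north | 3 | 4 | 57.3

Group readings by region.
Per group compute: COUNT(*), MIN(hour), SUM(value).
  central: ids {3, 8} → COUNT(*)=2, MIN(hour)=8, SUM(value)=37.8
  east: ids {1, 4, 5, 7, 9} → COUNT(*)=5, MIN(hour)=0, SUM(value)=74.9
  north: ids {2, 6, 10} → COUNT(*)=3, MIN(hour)=4, SUM(value)=57.3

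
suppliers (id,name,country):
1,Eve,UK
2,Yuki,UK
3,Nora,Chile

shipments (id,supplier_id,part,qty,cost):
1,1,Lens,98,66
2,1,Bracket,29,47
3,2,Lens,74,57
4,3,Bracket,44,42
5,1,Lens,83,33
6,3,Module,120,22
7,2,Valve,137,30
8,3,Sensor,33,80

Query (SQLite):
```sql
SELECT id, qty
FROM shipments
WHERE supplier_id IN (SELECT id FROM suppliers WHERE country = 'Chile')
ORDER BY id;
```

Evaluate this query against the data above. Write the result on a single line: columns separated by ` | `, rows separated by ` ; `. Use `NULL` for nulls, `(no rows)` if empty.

4 | 44 ; 6 | 120 ; 8 | 33

Inner query: suppliers.id where country = 'Chile'.
Outer: keep shipments rows whose supplier_id is in that set.
Inner query → {3}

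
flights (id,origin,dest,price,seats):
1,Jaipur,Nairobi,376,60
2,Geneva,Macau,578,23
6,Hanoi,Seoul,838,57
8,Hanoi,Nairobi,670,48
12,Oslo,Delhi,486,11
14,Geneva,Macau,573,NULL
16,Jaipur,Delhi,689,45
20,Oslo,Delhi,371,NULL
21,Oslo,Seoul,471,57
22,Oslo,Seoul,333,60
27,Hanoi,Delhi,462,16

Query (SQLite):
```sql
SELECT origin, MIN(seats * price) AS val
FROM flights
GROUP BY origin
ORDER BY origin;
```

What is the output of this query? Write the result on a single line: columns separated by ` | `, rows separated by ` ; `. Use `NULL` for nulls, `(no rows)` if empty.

Geneva | 13294 ; Hanoi | 7392 ; Jaipur | 22560 ; Oslo | 5346

For each row compute seats * price.
Group by origin; take MIN of the expression per group.
  Geneva: ids {2, 14} → MIN(seats * price)=13294
  Hanoi: ids {6, 8, 27} → MIN(seats * price)=7392
  Jaipur: ids {1, 16} → MIN(seats * price)=22560
  Oslo: ids {12, 20, 21, 22} → MIN(seats * price)=5346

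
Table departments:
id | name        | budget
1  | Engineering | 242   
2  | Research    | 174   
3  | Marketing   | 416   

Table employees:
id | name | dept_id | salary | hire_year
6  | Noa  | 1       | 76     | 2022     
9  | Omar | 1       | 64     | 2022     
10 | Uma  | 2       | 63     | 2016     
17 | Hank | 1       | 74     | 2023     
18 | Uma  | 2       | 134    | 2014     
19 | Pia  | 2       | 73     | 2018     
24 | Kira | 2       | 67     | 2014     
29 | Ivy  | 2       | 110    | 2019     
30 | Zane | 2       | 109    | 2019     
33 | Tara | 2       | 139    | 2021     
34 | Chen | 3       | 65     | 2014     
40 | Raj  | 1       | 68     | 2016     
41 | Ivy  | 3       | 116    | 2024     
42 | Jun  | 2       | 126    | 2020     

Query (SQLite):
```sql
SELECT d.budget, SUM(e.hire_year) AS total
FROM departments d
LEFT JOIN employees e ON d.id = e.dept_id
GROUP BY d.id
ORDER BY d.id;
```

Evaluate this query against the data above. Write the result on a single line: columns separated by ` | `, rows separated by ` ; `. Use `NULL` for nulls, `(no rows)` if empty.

242 | 8083 ; 174 | 16141 ; 416 | 4038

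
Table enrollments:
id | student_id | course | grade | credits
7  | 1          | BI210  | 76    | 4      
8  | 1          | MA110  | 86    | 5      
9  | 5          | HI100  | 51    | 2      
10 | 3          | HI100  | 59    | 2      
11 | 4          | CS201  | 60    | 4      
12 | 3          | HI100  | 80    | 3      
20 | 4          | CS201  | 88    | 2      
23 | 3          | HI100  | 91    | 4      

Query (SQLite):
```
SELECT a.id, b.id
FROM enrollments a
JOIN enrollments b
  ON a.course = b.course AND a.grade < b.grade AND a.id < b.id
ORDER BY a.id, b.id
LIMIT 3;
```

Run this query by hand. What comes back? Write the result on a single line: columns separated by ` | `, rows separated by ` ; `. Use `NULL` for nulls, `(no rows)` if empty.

Pairs (a,b) with same course, a.grade < b.grade, a.id < b.id.
course groups: BI210:{7} CS201:{11,20} HI100:{9,10,12,23} MA110:{8}
Ordered by (a.id, b.id); first 3.

9 | 10 ; 9 | 12 ; 9 | 23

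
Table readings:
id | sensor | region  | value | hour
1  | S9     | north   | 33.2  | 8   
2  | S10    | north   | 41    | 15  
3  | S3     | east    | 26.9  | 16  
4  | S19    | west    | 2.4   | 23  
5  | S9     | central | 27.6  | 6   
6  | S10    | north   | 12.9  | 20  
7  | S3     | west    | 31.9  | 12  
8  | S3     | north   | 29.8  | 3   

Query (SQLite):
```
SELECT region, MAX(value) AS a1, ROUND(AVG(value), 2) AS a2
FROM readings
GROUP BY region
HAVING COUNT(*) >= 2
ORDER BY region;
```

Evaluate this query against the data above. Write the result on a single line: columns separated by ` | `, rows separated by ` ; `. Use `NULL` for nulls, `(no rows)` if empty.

Group readings by region.
Per group compute: MAX(value), ROUND(AVG(value), 2).
HAVING: drop groups with fewer than 2 rows.
  central: ids {5} → MAX(value)=27.6, ROUND(AVG(value), 2)=27.6
  east: ids {3} → MAX(value)=26.9, ROUND(AVG(value), 2)=26.9
  north: ids {1, 2, 6, 8} → MAX(value)=41, ROUND(AVG(value), 2)=29.23
  west: ids {4, 7} → MAX(value)=31.9, ROUND(AVG(value), 2)=17.15

north | 41 | 29.23 ; west | 31.9 | 17.15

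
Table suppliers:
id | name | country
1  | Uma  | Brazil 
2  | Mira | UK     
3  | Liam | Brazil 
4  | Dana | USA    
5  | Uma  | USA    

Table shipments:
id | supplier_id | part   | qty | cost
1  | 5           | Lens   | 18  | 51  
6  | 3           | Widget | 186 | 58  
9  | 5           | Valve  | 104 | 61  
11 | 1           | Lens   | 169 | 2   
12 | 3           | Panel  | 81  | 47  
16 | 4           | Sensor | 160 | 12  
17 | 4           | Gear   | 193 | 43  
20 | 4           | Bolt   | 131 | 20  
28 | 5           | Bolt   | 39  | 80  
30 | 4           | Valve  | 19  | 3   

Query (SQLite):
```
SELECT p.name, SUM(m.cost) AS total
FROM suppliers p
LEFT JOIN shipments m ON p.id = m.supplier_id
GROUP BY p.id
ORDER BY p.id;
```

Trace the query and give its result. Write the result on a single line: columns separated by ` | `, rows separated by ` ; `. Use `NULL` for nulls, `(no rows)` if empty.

Uma | 2 ; Mira | NULL ; Liam | 105 ; Dana | 78 ; Uma | 192

LEFT JOIN keeps every suppliers row; unmatched ones get NULL for shipments columns.
Group by suppliers.id and compute SUM(m.cost). SUM over an all-NULL group is NULL.
  1: ids {11} → SUM(m.cost)=2
  2: ids {—} → SUM(m.cost)=NULL
  3: ids {6, 12} → SUM(m.cost)=105
  4: ids {16, 17, 20, 30} → SUM(m.cost)=78
  5: ids {1, 9, 28} → SUM(m.cost)=192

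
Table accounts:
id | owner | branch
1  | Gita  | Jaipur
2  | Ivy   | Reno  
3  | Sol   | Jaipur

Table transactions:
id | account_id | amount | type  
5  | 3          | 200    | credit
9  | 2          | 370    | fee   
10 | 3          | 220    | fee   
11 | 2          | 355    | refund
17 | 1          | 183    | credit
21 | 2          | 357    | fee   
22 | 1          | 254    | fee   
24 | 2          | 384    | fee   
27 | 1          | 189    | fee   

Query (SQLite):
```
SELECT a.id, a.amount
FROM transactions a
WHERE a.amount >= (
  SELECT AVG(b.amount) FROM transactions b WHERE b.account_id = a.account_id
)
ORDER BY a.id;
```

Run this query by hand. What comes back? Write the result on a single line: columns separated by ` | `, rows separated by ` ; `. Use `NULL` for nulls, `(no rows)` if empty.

9 | 370 ; 10 | 220 ; 22 | 254 ; 24 | 384

For each transactions row a, compute AVG(amount) over rows sharing a.account_id.
Keep row a if a.amount >= that per-group AVG.
  account_id=1: AVG(amount) = 208.666667
  account_id=2: AVG(amount) = 366.5
  account_id=3: AVG(amount) = 210.0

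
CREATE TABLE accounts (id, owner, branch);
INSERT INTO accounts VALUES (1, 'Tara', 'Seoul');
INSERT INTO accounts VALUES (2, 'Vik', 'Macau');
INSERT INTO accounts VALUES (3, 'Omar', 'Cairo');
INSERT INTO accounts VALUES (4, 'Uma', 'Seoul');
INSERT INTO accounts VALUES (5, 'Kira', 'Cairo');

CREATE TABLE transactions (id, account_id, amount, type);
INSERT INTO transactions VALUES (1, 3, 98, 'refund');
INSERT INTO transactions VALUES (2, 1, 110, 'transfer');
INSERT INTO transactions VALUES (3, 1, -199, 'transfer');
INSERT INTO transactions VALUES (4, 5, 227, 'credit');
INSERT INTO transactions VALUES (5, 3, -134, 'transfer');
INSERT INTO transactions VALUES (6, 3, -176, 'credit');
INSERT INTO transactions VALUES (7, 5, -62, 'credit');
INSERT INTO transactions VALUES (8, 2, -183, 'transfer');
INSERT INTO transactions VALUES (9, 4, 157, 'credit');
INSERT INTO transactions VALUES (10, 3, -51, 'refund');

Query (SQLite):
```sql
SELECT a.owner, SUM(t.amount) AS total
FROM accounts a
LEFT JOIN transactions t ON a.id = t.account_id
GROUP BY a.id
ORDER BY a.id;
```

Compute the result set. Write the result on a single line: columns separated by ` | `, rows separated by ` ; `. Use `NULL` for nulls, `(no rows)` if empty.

Tara | -89 ; Vik | -183 ; Omar | -263 ; Uma | 157 ; Kira | 165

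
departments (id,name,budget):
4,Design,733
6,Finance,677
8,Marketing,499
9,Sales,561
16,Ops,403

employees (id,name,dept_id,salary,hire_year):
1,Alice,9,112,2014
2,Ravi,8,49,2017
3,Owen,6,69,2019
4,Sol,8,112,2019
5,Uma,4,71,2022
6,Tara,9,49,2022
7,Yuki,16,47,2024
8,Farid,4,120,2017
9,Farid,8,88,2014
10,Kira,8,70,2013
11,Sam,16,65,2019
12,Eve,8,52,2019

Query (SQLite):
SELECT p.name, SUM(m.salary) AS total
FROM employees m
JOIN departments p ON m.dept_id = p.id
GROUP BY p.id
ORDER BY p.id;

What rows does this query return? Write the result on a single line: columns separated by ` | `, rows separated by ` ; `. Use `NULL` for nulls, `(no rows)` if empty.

Join each employees row to its departments via dept_id.
Group joined rows by departments.id; compute SUM(m.salary) per group.
  4: ids {5, 8} → SUM(m.salary)=191
  6: ids {3} → SUM(m.salary)=69
  8: ids {2, 4, 9, 10, 12} → SUM(m.salary)=371
  9: ids {1, 6} → SUM(m.salary)=161
  16: ids {7, 11} → SUM(m.salary)=112

Design | 191 ; Finance | 69 ; Marketing | 371 ; Sales | 161 ; Ops | 112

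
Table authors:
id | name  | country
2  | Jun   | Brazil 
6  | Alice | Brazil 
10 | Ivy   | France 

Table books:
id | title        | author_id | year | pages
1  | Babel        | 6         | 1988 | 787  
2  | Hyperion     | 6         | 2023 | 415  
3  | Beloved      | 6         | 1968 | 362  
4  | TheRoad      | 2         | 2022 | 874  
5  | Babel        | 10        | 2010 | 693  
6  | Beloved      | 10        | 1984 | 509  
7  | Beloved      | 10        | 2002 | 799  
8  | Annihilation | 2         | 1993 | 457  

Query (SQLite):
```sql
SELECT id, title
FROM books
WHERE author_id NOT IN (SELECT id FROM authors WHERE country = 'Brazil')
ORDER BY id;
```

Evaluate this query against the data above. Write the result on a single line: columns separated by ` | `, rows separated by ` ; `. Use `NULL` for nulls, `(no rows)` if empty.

Inner query: authors.id where country = 'Brazil'.
Outer: keep books rows whose author_id is not in that set.
Inner query → {2, 6}

5 | Babel ; 6 | Beloved ; 7 | Beloved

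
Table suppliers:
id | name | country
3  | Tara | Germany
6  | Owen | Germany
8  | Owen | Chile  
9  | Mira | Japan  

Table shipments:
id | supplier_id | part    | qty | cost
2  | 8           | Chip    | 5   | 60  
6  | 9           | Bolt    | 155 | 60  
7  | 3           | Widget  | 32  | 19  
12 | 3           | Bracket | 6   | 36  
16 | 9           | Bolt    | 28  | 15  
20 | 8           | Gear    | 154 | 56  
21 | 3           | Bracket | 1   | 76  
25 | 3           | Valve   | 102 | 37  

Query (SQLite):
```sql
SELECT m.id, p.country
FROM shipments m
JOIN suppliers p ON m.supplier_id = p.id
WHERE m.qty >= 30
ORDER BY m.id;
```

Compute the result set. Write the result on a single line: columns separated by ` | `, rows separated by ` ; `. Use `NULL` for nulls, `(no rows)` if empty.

Each shipments row matches the suppliers row where supplier_id = suppliers.id.
Then keep rows with m.qty >= 30.

6 | Japan ; 7 | Germany ; 20 | Chile ; 25 | Germany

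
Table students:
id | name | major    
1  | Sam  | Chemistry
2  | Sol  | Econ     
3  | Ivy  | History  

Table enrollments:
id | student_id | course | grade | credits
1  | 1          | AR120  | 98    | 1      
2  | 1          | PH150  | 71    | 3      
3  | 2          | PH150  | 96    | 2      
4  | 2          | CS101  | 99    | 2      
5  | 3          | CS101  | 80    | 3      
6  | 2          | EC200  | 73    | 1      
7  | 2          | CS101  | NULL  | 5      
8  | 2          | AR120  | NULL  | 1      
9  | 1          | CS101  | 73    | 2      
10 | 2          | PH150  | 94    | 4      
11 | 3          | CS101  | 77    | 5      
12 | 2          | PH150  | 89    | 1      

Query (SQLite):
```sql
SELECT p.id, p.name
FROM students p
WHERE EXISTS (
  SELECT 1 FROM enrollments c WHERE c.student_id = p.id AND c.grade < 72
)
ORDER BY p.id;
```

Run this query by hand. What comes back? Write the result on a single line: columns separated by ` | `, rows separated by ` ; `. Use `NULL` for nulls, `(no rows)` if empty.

For each students row, check whether any enrollments with matching student_id has grade < 72.
Keep rows where that is true.

1 | Sam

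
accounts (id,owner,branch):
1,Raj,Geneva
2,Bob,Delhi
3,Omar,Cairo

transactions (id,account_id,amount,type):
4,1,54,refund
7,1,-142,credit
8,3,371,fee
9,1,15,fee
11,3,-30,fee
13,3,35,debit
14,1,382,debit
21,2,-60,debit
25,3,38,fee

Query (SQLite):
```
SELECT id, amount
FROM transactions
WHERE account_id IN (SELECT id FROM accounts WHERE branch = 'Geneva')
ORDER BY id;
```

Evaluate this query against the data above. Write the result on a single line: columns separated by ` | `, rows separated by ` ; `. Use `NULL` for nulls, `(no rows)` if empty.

Inner query: accounts.id where branch = 'Geneva'.
Outer: keep transactions rows whose account_id is in that set.
Inner query → {1}

4 | 54 ; 7 | -142 ; 9 | 15 ; 14 | 382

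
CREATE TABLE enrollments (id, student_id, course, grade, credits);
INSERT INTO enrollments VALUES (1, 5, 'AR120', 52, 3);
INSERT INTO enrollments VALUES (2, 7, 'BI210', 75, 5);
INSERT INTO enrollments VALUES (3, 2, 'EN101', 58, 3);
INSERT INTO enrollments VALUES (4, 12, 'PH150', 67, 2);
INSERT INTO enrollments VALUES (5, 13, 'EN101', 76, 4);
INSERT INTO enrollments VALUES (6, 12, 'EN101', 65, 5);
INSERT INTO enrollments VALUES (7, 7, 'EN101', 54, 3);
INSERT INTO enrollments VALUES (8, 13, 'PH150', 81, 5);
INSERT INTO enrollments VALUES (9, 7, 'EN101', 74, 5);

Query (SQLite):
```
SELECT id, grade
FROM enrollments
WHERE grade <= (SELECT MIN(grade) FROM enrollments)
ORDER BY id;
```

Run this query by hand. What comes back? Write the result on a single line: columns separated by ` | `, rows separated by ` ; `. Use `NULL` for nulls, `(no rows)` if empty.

Scalar subquery: MIN(grade) over all enrollments rows = 52.
Keep rows where grade <= that value.

1 | 52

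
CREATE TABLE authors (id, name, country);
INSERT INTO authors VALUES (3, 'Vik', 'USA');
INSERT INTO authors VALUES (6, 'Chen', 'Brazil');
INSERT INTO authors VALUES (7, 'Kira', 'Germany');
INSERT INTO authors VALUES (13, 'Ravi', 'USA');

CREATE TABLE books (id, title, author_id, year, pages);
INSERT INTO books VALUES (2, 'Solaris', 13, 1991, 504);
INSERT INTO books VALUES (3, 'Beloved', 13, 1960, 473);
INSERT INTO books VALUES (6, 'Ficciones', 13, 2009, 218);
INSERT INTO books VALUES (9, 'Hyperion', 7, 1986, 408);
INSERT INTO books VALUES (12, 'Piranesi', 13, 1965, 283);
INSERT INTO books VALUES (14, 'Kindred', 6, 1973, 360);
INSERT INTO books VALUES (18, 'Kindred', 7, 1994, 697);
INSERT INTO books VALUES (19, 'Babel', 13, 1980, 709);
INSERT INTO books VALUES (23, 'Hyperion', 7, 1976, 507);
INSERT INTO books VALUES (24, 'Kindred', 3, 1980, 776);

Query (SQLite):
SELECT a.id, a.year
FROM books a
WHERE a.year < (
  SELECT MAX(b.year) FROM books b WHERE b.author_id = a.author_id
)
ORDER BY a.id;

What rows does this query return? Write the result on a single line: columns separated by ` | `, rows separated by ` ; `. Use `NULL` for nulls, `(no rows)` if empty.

For each books row a, compute MAX(year) over rows sharing a.author_id.
Keep row a if a.year < that per-group MAX.
  author_id=3: MAX(year) = 1980
  author_id=6: MAX(year) = 1973
  author_id=7: MAX(year) = 1994
  author_id=13: MAX(year) = 2009

2 | 1991 ; 3 | 1960 ; 9 | 1986 ; 12 | 1965 ; 19 | 1980 ; 23 | 1976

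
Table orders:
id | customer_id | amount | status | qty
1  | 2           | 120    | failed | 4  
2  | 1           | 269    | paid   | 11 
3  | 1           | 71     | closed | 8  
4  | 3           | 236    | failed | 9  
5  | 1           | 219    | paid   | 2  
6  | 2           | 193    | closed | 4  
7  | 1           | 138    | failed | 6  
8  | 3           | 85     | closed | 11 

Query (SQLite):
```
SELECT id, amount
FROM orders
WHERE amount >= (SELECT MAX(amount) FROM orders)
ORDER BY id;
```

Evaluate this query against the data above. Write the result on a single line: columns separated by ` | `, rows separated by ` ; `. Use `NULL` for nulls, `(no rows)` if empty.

Scalar subquery: MAX(amount) over all orders rows = 269.
Keep rows where amount >= that value.

2 | 269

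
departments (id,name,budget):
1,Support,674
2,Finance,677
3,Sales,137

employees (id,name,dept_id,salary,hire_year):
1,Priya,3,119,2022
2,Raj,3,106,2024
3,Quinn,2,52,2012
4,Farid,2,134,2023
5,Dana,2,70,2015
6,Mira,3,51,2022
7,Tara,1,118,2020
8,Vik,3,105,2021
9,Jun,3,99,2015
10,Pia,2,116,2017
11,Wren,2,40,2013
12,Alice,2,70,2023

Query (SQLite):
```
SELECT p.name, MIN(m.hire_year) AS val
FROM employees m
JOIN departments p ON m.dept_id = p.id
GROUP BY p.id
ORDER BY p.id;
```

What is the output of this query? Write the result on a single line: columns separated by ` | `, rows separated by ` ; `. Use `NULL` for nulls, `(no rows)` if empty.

Join each employees row to its departments via dept_id.
Group joined rows by departments.id; compute MIN(m.hire_year) per group.
  1: ids {7} → MIN(m.hire_year)=2020
  2: ids {3, 4, 5, 10, 11, 12} → MIN(m.hire_year)=2012
  3: ids {1, 2, 6, 8, 9} → MIN(m.hire_year)=2015

Support | 2020 ; Finance | 2012 ; Sales | 2015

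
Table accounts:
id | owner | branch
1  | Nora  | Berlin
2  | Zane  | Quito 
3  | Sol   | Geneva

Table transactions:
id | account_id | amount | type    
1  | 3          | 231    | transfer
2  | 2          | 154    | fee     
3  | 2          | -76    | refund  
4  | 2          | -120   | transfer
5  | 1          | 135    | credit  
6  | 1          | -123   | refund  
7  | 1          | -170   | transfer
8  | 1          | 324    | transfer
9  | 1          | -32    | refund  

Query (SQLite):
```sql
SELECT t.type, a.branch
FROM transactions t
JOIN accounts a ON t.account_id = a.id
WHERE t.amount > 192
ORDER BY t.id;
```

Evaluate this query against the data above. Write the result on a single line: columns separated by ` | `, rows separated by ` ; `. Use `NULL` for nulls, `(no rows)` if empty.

Each transactions row matches the accounts row where account_id = accounts.id.
Then keep rows with t.amount > 192.

transfer | Geneva ; transfer | Berlin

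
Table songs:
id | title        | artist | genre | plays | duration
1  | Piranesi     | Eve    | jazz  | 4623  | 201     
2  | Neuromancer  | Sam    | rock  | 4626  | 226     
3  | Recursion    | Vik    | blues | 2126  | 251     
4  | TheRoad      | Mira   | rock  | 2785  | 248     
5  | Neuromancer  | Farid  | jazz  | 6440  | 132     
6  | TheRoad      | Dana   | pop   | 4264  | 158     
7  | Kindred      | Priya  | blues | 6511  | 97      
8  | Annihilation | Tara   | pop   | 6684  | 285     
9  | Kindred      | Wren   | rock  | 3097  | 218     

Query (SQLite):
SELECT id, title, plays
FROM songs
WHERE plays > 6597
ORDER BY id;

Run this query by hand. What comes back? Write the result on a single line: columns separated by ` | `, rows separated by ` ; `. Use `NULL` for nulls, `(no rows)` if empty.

plays > 6597: ids {8}

8 | Annihilation | 6684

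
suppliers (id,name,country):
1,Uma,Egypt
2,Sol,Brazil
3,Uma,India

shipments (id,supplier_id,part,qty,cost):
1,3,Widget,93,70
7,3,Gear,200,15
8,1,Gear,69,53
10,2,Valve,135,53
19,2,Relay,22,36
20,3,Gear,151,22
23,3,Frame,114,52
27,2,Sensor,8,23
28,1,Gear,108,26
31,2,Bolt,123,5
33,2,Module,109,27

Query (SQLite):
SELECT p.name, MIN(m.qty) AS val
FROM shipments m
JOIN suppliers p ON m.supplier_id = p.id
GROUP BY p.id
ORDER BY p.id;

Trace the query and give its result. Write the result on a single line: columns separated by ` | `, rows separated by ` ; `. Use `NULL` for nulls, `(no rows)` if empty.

Uma | 69 ; Sol | 8 ; Uma | 93

Join each shipments row to its suppliers via supplier_id.
Group joined rows by suppliers.id; compute MIN(m.qty) per group.
  1: ids {8, 28} → MIN(m.qty)=69
  2: ids {10, 19, 27, 31, 33} → MIN(m.qty)=8
  3: ids {1, 7, 20, 23} → MIN(m.qty)=93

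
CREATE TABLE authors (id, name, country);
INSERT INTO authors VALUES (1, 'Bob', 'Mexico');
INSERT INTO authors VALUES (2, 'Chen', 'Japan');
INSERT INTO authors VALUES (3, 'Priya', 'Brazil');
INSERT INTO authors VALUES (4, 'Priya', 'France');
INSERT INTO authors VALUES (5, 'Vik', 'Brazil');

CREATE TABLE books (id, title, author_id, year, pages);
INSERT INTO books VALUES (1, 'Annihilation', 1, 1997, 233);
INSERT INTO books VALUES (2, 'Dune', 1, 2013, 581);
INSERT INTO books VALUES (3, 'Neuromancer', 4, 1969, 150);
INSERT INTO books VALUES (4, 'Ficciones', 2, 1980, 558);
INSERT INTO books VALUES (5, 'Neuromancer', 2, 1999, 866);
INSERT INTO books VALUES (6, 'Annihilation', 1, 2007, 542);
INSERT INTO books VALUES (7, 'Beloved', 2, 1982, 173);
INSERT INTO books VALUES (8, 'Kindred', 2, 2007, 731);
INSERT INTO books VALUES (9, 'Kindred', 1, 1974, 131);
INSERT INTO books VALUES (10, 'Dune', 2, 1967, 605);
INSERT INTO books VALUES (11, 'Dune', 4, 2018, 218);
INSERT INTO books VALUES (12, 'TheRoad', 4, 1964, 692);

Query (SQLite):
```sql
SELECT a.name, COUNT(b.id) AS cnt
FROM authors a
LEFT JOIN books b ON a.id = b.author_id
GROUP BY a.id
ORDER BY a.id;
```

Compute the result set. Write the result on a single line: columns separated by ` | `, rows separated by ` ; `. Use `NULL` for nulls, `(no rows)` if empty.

Bob | 4 ; Chen | 5 ; Priya | 0 ; Priya | 3 ; Vik | 0

LEFT JOIN keeps every authors row; unmatched ones get NULL for books columns.
Group by authors.id and compute COUNT(b.id). COUNT(col) of an all-NULL group is 0.
  1: ids {1, 2, 6, 9} → COUNT(b.id)=4
  2: ids {4, 5, 7, 8, 10} → COUNT(b.id)=5
  3: ids {—} → COUNT(b.id)=0
  4: ids {3, 11, 12} → COUNT(b.id)=3
  5: ids {—} → COUNT(b.id)=0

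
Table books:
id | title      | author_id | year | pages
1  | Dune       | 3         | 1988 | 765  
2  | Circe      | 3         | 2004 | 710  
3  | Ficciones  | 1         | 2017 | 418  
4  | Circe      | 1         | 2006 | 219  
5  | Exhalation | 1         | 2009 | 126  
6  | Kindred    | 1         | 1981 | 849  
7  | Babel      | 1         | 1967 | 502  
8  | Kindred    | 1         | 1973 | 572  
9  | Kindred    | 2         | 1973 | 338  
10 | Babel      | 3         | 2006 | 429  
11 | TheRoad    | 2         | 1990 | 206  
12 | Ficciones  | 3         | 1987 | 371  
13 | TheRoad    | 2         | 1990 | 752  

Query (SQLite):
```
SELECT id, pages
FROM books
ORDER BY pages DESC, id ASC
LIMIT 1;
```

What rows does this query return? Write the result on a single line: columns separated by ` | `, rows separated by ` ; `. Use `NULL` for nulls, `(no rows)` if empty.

Sort by pages desc, tiebreak id asc: (849, id=6), (765, id=1), (752, id=13), (710, id=2) …. Take first 1.

6 | 849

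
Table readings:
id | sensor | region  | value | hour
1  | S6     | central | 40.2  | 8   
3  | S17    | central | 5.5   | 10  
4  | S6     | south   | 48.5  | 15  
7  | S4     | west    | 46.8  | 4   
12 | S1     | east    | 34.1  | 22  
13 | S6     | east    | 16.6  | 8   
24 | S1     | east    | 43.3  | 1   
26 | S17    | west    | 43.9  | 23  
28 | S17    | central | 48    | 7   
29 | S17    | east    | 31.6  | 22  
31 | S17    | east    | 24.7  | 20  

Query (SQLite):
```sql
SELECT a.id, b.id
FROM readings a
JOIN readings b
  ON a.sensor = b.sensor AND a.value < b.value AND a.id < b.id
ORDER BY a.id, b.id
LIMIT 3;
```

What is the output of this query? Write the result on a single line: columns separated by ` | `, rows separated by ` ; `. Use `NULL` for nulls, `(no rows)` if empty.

1 | 4 ; 3 | 26 ; 3 | 28

Pairs (a,b) with same sensor, a.value < b.value, a.id < b.id.
sensor groups: S1:{12,24} S17:{3,26,28,29,31} S4:{7} S6:{1,4,13}
Ordered by (a.id, b.id); first 3.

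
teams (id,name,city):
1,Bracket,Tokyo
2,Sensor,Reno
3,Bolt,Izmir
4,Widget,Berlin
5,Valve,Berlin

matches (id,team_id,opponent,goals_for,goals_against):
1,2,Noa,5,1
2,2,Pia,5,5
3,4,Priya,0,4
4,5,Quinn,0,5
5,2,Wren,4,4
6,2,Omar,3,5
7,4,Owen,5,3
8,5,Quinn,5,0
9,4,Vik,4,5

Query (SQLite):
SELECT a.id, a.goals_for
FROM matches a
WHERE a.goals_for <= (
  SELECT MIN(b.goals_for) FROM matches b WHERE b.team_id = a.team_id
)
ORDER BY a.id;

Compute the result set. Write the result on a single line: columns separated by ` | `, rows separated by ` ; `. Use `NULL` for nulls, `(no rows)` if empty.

3 | 0 ; 4 | 0 ; 6 | 3

For each matches row a, compute MIN(goals_for) over rows sharing a.team_id.
Keep row a if a.goals_for <= that per-group MIN.
  team_id=2: MIN(goals_for) = 3
  team_id=4: MIN(goals_for) = 0
  team_id=5: MIN(goals_for) = 0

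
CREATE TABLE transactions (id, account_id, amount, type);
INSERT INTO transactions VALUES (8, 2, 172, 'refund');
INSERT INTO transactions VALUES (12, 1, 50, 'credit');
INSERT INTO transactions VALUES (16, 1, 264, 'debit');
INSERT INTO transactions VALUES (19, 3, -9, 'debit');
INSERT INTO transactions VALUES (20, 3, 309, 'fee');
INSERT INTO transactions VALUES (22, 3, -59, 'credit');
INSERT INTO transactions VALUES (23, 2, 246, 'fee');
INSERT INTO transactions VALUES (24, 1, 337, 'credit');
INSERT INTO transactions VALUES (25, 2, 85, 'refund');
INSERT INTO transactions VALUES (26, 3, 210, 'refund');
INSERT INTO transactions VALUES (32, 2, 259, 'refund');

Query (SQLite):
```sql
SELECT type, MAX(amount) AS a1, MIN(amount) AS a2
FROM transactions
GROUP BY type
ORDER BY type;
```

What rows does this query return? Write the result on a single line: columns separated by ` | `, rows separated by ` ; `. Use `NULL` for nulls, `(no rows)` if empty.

Group transactions by type.
Per group compute: MAX(amount), MIN(amount).
  credit: ids {12, 22, 24} → MAX(amount)=337, MIN(amount)=-59
  debit: ids {16, 19} → MAX(amount)=264, MIN(amount)=-9
  fee: ids {20, 23} → MAX(amount)=309, MIN(amount)=246
  refund: ids {8, 25, 26, 32} → MAX(amount)=259, MIN(amount)=85

credit | 337 | -59 ; debit | 264 | -9 ; fee | 309 | 246 ; refund | 259 | 85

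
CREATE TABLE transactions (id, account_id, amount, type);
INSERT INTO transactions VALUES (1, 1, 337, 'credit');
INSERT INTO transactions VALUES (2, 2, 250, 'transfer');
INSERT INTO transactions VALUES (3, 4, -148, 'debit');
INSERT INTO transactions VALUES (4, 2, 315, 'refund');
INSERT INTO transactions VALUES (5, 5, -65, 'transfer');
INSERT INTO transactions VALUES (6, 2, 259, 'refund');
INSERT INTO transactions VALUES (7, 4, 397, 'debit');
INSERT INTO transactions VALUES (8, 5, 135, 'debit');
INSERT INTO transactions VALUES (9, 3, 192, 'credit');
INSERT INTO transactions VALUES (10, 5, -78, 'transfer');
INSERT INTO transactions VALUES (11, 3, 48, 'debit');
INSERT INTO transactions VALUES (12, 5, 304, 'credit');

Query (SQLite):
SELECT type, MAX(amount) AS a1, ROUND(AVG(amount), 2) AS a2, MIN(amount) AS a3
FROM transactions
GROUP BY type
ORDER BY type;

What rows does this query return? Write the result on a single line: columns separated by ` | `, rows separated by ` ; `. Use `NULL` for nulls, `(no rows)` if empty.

Group transactions by type.
Per group compute: MAX(amount), ROUND(AVG(amount), 2), MIN(amount).
  credit: ids {1, 9, 12} → MAX(amount)=337, ROUND(AVG(amount), 2)=277.67, MIN(amount)=192
  debit: ids {3, 7, 8, 11} → MAX(amount)=397, ROUND(AVG(amount), 2)=108, MIN(amount)=-148
  refund: ids {4, 6} → MAX(amount)=315, ROUND(AVG(amount), 2)=287, MIN(amount)=259
  transfer: ids {2, 5, 10} → MAX(amount)=250, ROUND(AVG(amount), 2)=35.67, MIN(amount)=-78

credit | 337 | 277.67 | 192 ; debit | 397 | 108 | -148 ; refund | 315 | 287 | 259 ; transfer | 250 | 35.67 | -78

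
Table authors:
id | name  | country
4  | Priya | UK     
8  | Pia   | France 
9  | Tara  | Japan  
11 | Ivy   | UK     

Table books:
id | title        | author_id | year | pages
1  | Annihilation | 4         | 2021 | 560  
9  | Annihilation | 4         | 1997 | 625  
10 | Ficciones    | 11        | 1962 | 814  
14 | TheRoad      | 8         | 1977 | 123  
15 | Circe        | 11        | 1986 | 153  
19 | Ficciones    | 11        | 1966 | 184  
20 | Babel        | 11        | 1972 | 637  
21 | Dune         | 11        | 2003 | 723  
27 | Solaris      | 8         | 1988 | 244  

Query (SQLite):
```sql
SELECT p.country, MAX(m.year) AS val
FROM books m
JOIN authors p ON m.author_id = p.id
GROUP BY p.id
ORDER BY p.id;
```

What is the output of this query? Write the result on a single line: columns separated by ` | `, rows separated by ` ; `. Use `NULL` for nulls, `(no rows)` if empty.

Join each books row to its authors via author_id.
Group joined rows by authors.id; compute MAX(m.year) per group.
  4: ids {1, 9} → MAX(m.year)=2021
  8: ids {14, 27} → MAX(m.year)=1988
  11: ids {10, 15, 19, 20, 21} → MAX(m.year)=2003

UK | 2021 ; France | 1988 ; UK | 2003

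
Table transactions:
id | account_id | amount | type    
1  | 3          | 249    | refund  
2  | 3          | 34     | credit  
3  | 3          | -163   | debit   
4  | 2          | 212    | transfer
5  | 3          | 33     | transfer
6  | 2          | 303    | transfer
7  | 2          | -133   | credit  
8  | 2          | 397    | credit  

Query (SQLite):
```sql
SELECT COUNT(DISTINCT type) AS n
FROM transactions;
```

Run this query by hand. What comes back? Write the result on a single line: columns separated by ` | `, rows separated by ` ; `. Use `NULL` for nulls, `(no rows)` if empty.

Count distinct non-NULL type values.

4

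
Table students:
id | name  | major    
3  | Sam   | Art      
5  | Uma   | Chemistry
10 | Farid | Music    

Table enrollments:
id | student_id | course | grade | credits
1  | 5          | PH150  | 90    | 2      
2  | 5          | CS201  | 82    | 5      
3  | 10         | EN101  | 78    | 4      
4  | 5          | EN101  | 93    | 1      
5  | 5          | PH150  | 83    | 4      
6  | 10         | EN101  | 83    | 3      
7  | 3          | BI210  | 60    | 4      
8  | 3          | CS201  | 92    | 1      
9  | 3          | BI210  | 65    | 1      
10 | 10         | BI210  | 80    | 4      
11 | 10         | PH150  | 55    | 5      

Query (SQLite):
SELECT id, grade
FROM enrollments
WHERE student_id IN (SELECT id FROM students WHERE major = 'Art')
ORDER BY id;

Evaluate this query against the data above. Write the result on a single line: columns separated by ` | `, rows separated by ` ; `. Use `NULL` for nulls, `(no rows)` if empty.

7 | 60 ; 8 | 92 ; 9 | 65

Inner query: students.id where major = 'Art'.
Outer: keep enrollments rows whose student_id is in that set.
Inner query → {3}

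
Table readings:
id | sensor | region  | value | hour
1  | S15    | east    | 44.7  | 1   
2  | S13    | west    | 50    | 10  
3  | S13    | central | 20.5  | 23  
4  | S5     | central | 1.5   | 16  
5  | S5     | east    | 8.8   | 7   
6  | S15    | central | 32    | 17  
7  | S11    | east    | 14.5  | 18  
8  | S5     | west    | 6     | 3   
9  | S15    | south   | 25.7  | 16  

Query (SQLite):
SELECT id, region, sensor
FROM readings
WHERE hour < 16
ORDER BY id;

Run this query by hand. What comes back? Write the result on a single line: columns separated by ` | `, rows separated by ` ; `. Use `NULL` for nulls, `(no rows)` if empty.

hour < 16: ids {1, 2, 5, 8}

1 | east | S15 ; 2 | west | S13 ; 5 | east | S5 ; 8 | west | S5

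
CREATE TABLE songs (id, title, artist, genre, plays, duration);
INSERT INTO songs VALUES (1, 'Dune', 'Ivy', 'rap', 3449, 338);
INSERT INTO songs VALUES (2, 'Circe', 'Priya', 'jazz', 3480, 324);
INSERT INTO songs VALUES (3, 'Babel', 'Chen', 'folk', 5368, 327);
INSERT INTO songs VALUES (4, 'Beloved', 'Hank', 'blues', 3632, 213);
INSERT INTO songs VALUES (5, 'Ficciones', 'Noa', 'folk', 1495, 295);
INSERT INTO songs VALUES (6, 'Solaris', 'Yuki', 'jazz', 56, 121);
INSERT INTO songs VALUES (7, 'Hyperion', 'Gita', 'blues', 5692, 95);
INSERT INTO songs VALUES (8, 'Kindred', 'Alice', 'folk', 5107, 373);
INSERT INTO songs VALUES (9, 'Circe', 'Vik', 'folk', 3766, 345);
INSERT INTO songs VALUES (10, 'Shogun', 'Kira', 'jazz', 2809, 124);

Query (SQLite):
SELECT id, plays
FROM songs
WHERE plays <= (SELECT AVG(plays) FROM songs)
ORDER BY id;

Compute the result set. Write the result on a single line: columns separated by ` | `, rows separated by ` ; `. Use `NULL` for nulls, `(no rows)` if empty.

Scalar subquery: AVG(plays) over all songs rows = 3485.4.
Keep rows where plays <= that value.

1 | 3449 ; 2 | 3480 ; 5 | 1495 ; 6 | 56 ; 10 | 2809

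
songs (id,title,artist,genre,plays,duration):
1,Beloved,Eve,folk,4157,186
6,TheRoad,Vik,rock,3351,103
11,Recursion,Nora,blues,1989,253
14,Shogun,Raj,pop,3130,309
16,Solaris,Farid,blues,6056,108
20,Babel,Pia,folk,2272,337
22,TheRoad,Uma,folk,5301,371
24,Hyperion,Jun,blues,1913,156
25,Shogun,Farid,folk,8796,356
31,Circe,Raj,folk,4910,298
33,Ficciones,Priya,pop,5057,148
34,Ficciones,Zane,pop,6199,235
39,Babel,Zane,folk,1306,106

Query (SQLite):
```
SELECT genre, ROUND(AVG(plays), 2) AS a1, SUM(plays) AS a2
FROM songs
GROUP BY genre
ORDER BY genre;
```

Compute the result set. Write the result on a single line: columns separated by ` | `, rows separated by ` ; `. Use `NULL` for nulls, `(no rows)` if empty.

blues | 3319.33 | 9958 ; folk | 4457 | 26742 ; pop | 4795.33 | 14386 ; rock | 3351 | 3351

Group songs by genre.
Per group compute: ROUND(AVG(plays), 2), SUM(plays).
  blues: ids {11, 16, 24} → ROUND(AVG(plays), 2)=3319.33, SUM(plays)=9958
  folk: ids {1, 20, 22, 25, 31, 39} → ROUND(AVG(plays), 2)=4457, SUM(plays)=26742
  pop: ids {14, 33, 34} → ROUND(AVG(plays), 2)=4795.33, SUM(plays)=14386
  rock: ids {6} → ROUND(AVG(plays), 2)=3351, SUM(plays)=3351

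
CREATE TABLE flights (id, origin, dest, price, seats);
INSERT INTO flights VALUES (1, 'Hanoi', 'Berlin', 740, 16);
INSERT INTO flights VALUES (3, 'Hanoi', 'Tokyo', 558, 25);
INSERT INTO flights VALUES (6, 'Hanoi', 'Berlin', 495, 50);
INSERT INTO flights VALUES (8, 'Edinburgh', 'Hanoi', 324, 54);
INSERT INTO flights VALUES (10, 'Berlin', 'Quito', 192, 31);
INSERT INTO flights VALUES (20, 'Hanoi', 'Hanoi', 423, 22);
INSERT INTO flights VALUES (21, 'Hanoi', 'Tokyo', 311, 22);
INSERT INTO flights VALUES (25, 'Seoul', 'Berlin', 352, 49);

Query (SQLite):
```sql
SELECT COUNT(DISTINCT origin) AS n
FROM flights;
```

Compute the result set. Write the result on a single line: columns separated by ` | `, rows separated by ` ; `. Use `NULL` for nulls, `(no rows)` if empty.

Count distinct non-NULL origin values.

4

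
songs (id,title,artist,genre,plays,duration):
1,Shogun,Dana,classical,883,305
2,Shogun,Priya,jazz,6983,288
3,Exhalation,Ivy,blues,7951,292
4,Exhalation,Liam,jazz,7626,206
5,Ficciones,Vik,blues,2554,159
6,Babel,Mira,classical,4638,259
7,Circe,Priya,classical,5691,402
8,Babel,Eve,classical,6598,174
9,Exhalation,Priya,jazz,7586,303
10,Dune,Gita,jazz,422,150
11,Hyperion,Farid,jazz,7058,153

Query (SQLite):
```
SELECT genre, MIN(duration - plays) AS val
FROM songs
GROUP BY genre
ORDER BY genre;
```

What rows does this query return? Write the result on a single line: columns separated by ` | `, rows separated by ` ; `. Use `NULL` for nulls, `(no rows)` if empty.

blues | -7659 ; classical | -6424 ; jazz | -7420

For each row compute duration - plays.
Group by genre; take MIN of the expression per group.
  blues: ids {3, 5} → MIN(duration - plays)=-7659
  classical: ids {1, 6, 7, 8} → MIN(duration - plays)=-6424
  jazz: ids {2, 4, 9, 10, 11} → MIN(duration - plays)=-7420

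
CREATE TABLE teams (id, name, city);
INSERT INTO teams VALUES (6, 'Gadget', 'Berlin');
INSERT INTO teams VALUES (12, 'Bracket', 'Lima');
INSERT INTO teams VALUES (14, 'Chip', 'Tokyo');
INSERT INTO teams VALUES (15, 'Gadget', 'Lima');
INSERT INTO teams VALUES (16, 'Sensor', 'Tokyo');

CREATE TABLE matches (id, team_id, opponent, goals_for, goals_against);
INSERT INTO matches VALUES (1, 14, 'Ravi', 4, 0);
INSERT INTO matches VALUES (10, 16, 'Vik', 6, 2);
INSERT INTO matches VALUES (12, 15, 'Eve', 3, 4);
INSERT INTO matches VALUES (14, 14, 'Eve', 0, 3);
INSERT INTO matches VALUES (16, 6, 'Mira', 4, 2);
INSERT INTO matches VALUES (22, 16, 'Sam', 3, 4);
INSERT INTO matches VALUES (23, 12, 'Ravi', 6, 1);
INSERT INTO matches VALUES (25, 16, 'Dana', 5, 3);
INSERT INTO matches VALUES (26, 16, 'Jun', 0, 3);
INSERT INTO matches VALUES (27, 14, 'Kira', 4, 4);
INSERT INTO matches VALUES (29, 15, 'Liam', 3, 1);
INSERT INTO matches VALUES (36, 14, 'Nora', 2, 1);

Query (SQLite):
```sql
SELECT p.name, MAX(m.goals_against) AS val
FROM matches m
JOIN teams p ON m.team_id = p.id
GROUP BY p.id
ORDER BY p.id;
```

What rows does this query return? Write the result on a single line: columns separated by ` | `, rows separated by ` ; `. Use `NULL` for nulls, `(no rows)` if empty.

Gadget | 2 ; Bracket | 1 ; Chip | 4 ; Gadget | 4 ; Sensor | 4

Join each matches row to its teams via team_id.
Group joined rows by teams.id; compute MAX(m.goals_against) per group.
  6: ids {16} → MAX(m.goals_against)=2
  12: ids {23} → MAX(m.goals_against)=1
  14: ids {1, 14, 27, 36} → MAX(m.goals_against)=4
  15: ids {12, 29} → MAX(m.goals_against)=4
  16: ids {10, 22, 25, 26} → MAX(m.goals_against)=4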